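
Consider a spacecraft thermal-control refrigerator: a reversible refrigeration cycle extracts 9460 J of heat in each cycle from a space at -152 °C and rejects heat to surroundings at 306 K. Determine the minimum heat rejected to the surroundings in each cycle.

Q_H ≈ 23890 J

T_C = -152 °C → -152 + 273.15 = 121.15 K.
For a reversible cycle Q_H/Q_C = T_H/T_C, so Q_H = Q_C·T_H/T_C = 9460 × 306.00/121.15 = 23890 J.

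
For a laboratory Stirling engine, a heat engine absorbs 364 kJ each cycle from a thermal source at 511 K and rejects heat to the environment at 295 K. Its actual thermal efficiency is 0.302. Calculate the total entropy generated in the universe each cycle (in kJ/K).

W = η·Q_H = 0.302 × 364 = 109.9 kJ, so Q_C = Q_H − W = 254.1 kJ.
The hot reservoir loses entropy Q_H/T_H = 364/511.00 = 0.7123 kJ/K; the cold reservoir gains Q_C/T_C = 254.1/295.00 = 0.8613 kJ/K.
ΔS_univ = −Q_H/T_H + Q_C/T_C = 0.1489 kJ/K (> 0, since η = 0.302 < η_Carnot = 0.423).

ΔS_univ ≈ 0.1489 kJ/K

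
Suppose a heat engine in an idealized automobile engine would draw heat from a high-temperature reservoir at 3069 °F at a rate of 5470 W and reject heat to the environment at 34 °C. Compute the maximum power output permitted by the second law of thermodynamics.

Ẇ_max ≈ 4610 W

T_H = 3069 °F → (3069 − 32) × 5/9 = 1687.22 °C = 1960.37 K.
T_C = 34 °C → 34 + 273.15 = 307.15 K.
The upper bound on efficiency is η_max = 1 − T_C/T_H = 1 − 307.15/1960.37 = 0.8433.
W_max = η_max · Q_H = 0.8433 × 5470 = 4610 W.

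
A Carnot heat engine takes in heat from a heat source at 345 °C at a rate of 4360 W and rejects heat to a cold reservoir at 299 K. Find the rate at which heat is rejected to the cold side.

Q̇_C ≈ 2110 W

T_H = 345 °C → 345 + 273.15 = 618.15 K.
For a reversible engine, η = 1 − T_C/T_H = 1 − 299.00/618.15 = 0.5163.
For a reversible cycle Q_C/Q_H = T_C/T_H, so Q_C = 4360 × 299.00/618.15 = 2110 W.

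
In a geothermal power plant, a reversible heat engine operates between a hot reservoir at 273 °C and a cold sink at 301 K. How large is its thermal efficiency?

η ≈ 0.449

T_H = 273 °C → 273 + 273.15 = 546.15 K.
Since the cycle is reversible, η = 1 − T_C/T_H = 1 − 301.00/546.15 = 0.449.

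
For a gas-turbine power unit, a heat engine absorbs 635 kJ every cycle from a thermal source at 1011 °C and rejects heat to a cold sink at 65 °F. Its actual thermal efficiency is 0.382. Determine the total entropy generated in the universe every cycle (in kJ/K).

T_H = 1011 °C → 1011 + 273.15 = 1284.15 K.
T_C = 65 °F → (65 − 32) × 5/9 = 18.33 °C = 291.48 K.
W = η·Q_H = 0.382 × 635 = 242.6 kJ, so Q_C = Q_H − W = 392.4 kJ.
Reservoir entropy changes: ΔS_H = −Q_H/T_H = −635/1284.15 = -0.4945 kJ/K and ΔS_C = +Q_C/T_C = 392.4/291.48 = 1.346 kJ/K.
ΔS_univ = −Q_H/T_H + Q_C/T_C = 0.8518 kJ/K (> 0, since η = 0.382 < η_Carnot = 0.773).

ΔS_univ ≈ 0.8518 kJ/K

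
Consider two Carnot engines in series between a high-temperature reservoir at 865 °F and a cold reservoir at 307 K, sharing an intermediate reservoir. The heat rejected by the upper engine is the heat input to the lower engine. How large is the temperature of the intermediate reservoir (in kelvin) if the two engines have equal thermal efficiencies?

T_m ≈ 475 K

T_H = 865 °F → (865 − 32) × 5/9 = 462.78 °C = 735.93 K.
Equal efficiencies require 1 − T_m/T_H = 1 − T_C/T_m, i.e. T_m/T_H = T_C/T_m, so T_m = √(T_H·T_C) = √(735.93 × 307.00) = 475 K.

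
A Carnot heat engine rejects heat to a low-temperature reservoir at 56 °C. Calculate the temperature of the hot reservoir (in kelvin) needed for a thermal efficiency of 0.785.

T_C = 56 °C → 56 + 273.15 = 329.15 K.
From η = 1 − T_C/T_H, solving for T_H gives T_H = T_C/(1 − η) = 329.15/(1 − 0.785) = 1531 K.

T_H ≈ 1531 K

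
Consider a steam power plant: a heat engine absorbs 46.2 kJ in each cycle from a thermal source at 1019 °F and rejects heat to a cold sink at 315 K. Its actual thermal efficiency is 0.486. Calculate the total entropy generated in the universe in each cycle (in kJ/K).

ΔS_univ ≈ 0.0191 kJ/K

T_H = 1019 °F → (1019 − 32) × 5/9 = 548.33 °C = 821.48 K.
W = η·Q_H = 0.486 × 46.2 = 22.45 kJ, so Q_C = Q_H − W = 23.75 kJ.
Entropy balance on the reservoirs: −Q_H/T_H = -0.05624 kJ/K, +Q_C/T_C = 0.07539 kJ/K.
ΔS_univ = −Q_H/T_H + Q_C/T_C = 0.0191 kJ/K (> 0, since η = 0.486 < η_Carnot = 0.617).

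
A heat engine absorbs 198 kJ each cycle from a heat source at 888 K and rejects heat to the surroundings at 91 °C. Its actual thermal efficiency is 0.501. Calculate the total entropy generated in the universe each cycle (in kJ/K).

T_C = 91 °C → 91 + 273.15 = 364.15 K.
W = η·Q_H = 0.501 × 198 = 99.20 kJ, so Q_C = Q_H − W = 98.80 kJ.
Entropy balance on the reservoirs: −Q_H/T_H = -0.2230 kJ/K, +Q_C/T_C = 0.2713 kJ/K.
ΔS_univ = −Q_H/T_H + Q_C/T_C = 0.04835 kJ/K (> 0, since η = 0.501 < η_Carnot = 0.590).

ΔS_univ ≈ 0.04835 kJ/K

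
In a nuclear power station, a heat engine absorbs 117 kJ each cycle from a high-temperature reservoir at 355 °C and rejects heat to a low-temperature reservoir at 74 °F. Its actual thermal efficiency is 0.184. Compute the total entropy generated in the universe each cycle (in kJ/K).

T_H = 355 °C → 355 + 273.15 = 628.15 K.
T_C = 74 °F → (74 − 32) × 5/9 = 23.33 °C = 296.48 K.
W = η·Q_H = 0.184 × 117 = 21.53 kJ, so Q_C = Q_H − W = 95.47 kJ.
Entropy balance on the reservoirs: −Q_H/T_H = -0.1863 kJ/K, +Q_C/T_C = 0.3220 kJ/K.
ΔS_univ = −Q_H/T_H + Q_C/T_C = 0.136 kJ/K (> 0, since η = 0.184 < η_Carnot = 0.528).

ΔS_univ ≈ 0.136 kJ/K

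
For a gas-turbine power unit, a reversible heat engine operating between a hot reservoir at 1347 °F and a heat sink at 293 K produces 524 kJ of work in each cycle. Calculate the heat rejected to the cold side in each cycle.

Q_C ≈ 216 kJ

T_H = 1347 °F → (1347 − 32) × 5/9 = 730.56 °C = 1003.71 K.
Since the cycle is reversible, η = 1 − T_C/T_H = 1 − 293.00/1003.71 = 0.7081.
Since Q_C/Q_H = T_C/T_H and Q_H = W/η, Q_C = W·T_C/(T_H − T_C) = 524 × 293.00/710.71 = 216 kJ.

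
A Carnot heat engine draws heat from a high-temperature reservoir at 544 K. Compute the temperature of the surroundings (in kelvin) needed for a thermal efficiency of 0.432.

From η = 1 − T_C/T_H, T_C = T_H·(1 − η) = 544.00 × (1 − 0.432) = 309 K.

T_C ≈ 309 K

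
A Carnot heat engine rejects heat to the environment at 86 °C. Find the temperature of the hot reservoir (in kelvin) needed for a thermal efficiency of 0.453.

T_H ≈ 657 K

T_C = 86 °C → 86 + 273.15 = 359.15 K.
From η = 1 − T_C/T_H, solving for T_H gives T_H = T_C/(1 − η) = 359.15/(1 − 0.453) = 657 K.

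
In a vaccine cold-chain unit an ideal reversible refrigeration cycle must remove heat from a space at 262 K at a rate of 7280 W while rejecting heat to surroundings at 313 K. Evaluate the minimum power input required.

Ẇ_in ≈ 1417 W

COP_R = T_C/(T_H − T_C) = 262.00/51.00 = 5.1373.
W = Q_C/COP_R = 7280/5.1373 = 1417 W.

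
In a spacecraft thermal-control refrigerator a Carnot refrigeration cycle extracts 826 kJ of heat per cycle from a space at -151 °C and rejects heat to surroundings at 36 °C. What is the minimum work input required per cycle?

T_H = 36 °C → 36 + 273.15 = 309.15 K.
T_C = -151 °C → -151 + 273.15 = 122.15 K.
COP_R = T_C/(T_H − T_C) = 122.15/187.00 = 0.6532.
W = Q_C/COP_R = 826/0.6532 = 1260 kJ.

W_in ≈ 1260 kJ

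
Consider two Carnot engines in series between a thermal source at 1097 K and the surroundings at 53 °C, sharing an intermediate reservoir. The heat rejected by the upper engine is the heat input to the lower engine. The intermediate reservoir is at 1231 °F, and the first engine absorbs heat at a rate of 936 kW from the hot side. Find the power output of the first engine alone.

T_C = 53 °C → 53 + 273.15 = 326.15 K.
T_m = 1231 °F → (1231 − 32) × 5/9 = 666.11 °C = 939.26 K.
First-stage efficiency η₁ = 1 − T_m/T_H = 1 − 939.26/1097.00 = 0.1438.
W₁ = η₁·Q_H = 0.1438 × 936 = 135 kW.

Ẇ₁ ≈ 135 kW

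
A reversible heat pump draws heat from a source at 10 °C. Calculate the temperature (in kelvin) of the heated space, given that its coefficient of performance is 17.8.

T_H ≈ 300.0 K

T_C = 10 °C → 10 + 273.15 = 283.15 K.
COP_HP = T_H/(T_H − T_C) ⇒ T_H = T_C·COP_HP/(COP_HP − 1) = 283.15 × 17.8/(17.8 − 1) = 300.0 K.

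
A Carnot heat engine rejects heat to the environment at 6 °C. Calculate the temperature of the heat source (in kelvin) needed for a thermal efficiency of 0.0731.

T_C = 6 °C → 6 + 273.15 = 279.15 K.
From η = 1 − T_C/T_H, solving for T_H gives T_H = T_C/(1 − η) = 279.15/(1 − 0.0731) = 301.2 K.

T_H ≈ 301.2 K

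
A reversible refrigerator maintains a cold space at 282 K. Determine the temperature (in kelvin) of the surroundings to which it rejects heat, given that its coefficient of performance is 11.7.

T_H ≈ 306 K

COP_R = T_C/(T_H − T_C) ⇒ T_H = T_C·(1 + 1/COP_R) = 282.00 × (1 + 1/11.7) = 306 K.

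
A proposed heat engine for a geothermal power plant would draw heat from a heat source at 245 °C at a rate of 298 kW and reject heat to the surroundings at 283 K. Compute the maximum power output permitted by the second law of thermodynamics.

Ẇ_max ≈ 135.2 kW

T_H = 245 °C → 245 + 273.15 = 518.15 K.
The second-law ceiling is the Carnot efficiency, η_max = 1 − T_C/T_H = 1 − 283.00/518.15 = 0.4538.
W_max = η_max · Q_H = 0.4538 × 298 = 135.2 kW.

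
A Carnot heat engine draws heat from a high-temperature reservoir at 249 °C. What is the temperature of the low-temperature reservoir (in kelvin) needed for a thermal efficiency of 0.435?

T_H = 249 °C → 249 + 273.15 = 522.15 K.
From η = 1 − T_C/T_H, T_C = T_H·(1 − η) = 522.15 × (1 − 0.435) = 295.0 K.

T_C ≈ 295.0 K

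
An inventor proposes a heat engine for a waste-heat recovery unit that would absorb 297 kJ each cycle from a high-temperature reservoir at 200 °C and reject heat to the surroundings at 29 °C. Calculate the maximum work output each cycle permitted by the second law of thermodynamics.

W_max ≈ 107.3 kJ

T_H = 200 °C → 200 + 273.15 = 473.15 K.
T_C = 29 °C → 29 + 273.15 = 302.15 K.
The upper bound on efficiency is η_max = 1 − T_C/T_H = 1 − 302.15/473.15 = 0.3614.
W_max = η_max · Q_H = 0.3614 × 297 = 107.3 kJ.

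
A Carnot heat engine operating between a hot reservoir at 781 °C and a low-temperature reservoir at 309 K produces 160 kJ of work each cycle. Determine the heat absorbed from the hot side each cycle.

Q_H ≈ 226 kJ

T_H = 781 °C → 781 + 273.15 = 1054.15 K.
Carnot efficiency: η = 1 − T_C/T_H = 1 − 309.00/1054.15 = 0.7069.
Q_H = W/η = 160/0.7069 = 226 kJ.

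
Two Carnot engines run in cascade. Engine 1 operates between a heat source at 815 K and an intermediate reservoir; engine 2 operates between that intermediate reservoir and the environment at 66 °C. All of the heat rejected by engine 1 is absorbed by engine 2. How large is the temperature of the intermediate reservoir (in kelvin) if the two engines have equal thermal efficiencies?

T_m ≈ 525.7 K

T_C = 66 °C → 66 + 273.15 = 339.15 K.
Equal efficiencies require 1 − T_m/T_H = 1 − T_C/T_m, i.e. T_m/T_H = T_C/T_m, so T_m = √(T_H·T_C) = √(815.00 × 339.15) = 525.7 K.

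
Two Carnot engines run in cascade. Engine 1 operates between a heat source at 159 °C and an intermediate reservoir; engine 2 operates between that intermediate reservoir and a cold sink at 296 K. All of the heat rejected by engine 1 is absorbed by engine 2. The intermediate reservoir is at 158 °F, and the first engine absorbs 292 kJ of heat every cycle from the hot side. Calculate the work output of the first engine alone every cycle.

T_H = 159 °C → 159 + 273.15 = 432.15 K.
T_m = 158 °F → (158 − 32) × 5/9 = 70.00 °C = 343.15 K.
First-stage efficiency η₁ = 1 − T_m/T_H = 1 − 343.15/432.15 = 0.2059.
W₁ = η₁·Q_H = 0.2059 × 292 = 60.1 kJ.

W₁ ≈ 60.1 kJ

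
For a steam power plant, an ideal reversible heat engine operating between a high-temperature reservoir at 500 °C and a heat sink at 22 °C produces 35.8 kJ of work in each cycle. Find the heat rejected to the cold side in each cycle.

T_H = 500 °C → 500 + 273.15 = 773.15 K.
T_C = 22 °C → 22 + 273.15 = 295.15 K.
Carnot efficiency: η = 1 − T_C/T_H = 1 − 295.15/773.15 = 0.6183.
Since Q_C/Q_H = T_C/T_H and Q_H = W/η, Q_C = W·T_C/(T_H − T_C) = 35.8 × 295.15/478.00 = 22.11 kJ.

Q_C ≈ 22.11 kJ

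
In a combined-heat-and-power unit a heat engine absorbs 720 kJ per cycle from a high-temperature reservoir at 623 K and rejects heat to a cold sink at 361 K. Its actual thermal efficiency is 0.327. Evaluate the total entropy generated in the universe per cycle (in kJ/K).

ΔS_univ ≈ 0.187 kJ/K

W = η·Q_H = 0.327 × 720 = 235.4 kJ, so Q_C = Q_H − W = 484.6 kJ.
Entropy balance on the reservoirs: −Q_H/T_H = -1.156 kJ/K, +Q_C/T_C = 1.342 kJ/K.
ΔS_univ = −Q_H/T_H + Q_C/T_C = 0.187 kJ/K (> 0, since η = 0.327 < η_Carnot = 0.421).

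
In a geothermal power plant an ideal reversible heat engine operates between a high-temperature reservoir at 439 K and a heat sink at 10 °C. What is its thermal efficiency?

T_C = 10 °C → 10 + 273.15 = 283.15 K.
For a reversible engine, η = 1 − T_C/T_H = 1 − 283.15/439.00 = 0.355.

η ≈ 0.355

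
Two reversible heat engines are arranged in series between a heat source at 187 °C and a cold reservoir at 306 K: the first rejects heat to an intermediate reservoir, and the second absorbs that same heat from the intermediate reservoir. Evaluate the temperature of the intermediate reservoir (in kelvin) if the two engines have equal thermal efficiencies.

T_m ≈ 375 K

T_H = 187 °C → 187 + 273.15 = 460.15 K.
Equal efficiencies require 1 − T_m/T_H = 1 − T_C/T_m, i.e. T_m/T_H = T_C/T_m, so T_m = √(T_H·T_C) = √(460.15 × 306.00) = 375 K.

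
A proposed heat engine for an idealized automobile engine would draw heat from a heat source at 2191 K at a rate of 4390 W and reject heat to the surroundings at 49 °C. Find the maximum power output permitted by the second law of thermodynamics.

T_C = 49 °C → 49 + 273.15 = 322.15 K.
No engine can exceed the Carnot limit: η_max = 1 − T_C/T_H = 1 − 322.15/2191.00 = 0.8530.
W_max = η_max · Q_H = 0.8530 × 4390 = 3745 W.

Ẇ_max ≈ 3745 W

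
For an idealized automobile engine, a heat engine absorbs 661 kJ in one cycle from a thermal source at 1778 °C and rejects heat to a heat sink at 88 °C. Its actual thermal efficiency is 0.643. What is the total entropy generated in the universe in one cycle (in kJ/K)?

T_H = 1778 °C → 1778 + 273.15 = 2051.15 K.
T_C = 88 °C → 88 + 273.15 = 361.15 K.
W = η·Q_H = 0.643 × 661 = 425.0 kJ, so Q_C = Q_H − W = 236.0 kJ.
Entropy balance on the reservoirs: −Q_H/T_H = -0.3223 kJ/K, +Q_C/T_C = 0.6534 kJ/K.
ΔS_univ = −Q_H/T_H + Q_C/T_C = 0.3311 kJ/K (> 0, since η = 0.643 < η_Carnot = 0.824).

ΔS_univ ≈ 0.3311 kJ/K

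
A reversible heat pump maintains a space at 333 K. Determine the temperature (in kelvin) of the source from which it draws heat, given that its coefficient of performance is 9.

COP_HP = T_H/(T_H − T_C) ⇒ T_C = T_H·(COP_HP − 1)/COP_HP = 333.00 × (9 − 1)/9 = 296 K.

T_C ≈ 296 K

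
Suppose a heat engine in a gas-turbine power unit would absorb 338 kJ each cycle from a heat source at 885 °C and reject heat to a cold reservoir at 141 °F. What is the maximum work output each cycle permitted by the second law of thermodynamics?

T_H = 885 °C → 885 + 273.15 = 1158.15 K.
T_C = 141 °F → (141 − 32) × 5/9 = 60.56 °C = 333.71 K.
The upper bound on efficiency is η_max = 1 − T_C/T_H = 1 − 333.71/1158.15 = 0.7119.
W_max = η_max · Q_H = 0.7119 × 338 = 241 kJ.

W_max ≈ 241 kJ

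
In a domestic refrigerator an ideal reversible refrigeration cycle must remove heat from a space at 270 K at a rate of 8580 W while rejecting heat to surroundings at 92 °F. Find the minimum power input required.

Ẇ_in ≈ 1160 W

T_H = 92 °F → (92 − 32) × 5/9 = 33.33 °C = 306.48 K.
COP_R = T_C/(T_H − T_C) = 270.00/36.48 = 7.4006.
W = Q_C/COP_R = 8580/7.4006 = 1160 W.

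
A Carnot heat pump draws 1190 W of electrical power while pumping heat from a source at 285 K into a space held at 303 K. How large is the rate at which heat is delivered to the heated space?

For a reversible heat pump, COP_HP = T_H/(T_H − T_C) = 303.00/18.00 = 16.8333.
Q_H = COP_HP · W = 16.8333 × 1190 = 20000 W.

Q̇_H ≈ 20000 W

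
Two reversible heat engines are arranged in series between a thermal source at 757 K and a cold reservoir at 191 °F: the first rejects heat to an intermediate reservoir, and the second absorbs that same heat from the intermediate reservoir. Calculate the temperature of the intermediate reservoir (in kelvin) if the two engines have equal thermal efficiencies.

T_m ≈ 523 K

T_C = 191 °F → (191 − 32) × 5/9 = 88.33 °C = 361.48 K.
Equal efficiencies require 1 − T_m/T_H = 1 − T_C/T_m, i.e. T_m/T_H = T_C/T_m, so T_m = √(T_H·T_C) = √(757.00 × 361.48) = 523 K.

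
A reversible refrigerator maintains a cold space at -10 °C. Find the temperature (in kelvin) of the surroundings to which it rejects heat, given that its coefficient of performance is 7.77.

T_C = -10 °C → -10 + 273.15 = 263.15 K.
COP_R = T_C/(T_H − T_C) ⇒ T_H = T_C·(1 + 1/COP_R) = 263.15 × (1 + 1/7.77) = 297.0 K.

T_H ≈ 297.0 K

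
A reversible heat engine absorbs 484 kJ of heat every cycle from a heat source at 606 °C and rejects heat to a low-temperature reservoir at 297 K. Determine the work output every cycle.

W ≈ 320.5 kJ

T_H = 606 °C → 606 + 273.15 = 879.15 K.
Carnot efficiency: η = 1 − T_C/T_H = 1 − 297.00/879.15 = 0.6622.
W = η·Q_H = 0.6622 × 484 = 320.5 kJ.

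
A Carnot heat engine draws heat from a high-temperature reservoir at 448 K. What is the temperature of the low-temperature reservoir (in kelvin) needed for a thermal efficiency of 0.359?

From η = 1 − T_C/T_H, T_C = T_H·(1 − η) = 448.00 × (1 − 0.359) = 287 K.

T_C ≈ 287 K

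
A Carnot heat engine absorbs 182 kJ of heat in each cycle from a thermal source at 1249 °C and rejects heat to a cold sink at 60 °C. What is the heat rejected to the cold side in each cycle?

Q_C ≈ 39.83 kJ

T_H = 1249 °C → 1249 + 273.15 = 1522.15 K.
T_C = 60 °C → 60 + 273.15 = 333.15 K.
For a reversible engine, η = 1 − T_C/T_H = 1 − 333.15/1522.15 = 0.7811.
For a reversible cycle Q_C/Q_H = T_C/T_H, so Q_C = 182 × 333.15/1522.15 = 39.83 kJ.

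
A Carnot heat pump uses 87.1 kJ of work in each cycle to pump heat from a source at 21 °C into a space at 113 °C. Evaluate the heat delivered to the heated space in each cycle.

Q_H ≈ 366 kJ

T_H = 113 °C → 113 + 273.15 = 386.15 K.
T_C = 21 °C → 21 + 273.15 = 294.15 K.
Reversible heating COP: COP_HP = T_H/(T_H − T_C) = 386.15/92.00 = 4.1973.
Q_H = COP_HP · W = 4.1973 × 87.1 = 366 kJ.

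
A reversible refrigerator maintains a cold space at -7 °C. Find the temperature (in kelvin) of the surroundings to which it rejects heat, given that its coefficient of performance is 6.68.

T_C = -7 °C → -7 + 273.15 = 266.15 K.
COP_R = T_C/(T_H − T_C) ⇒ T_H = T_C·(1 + 1/COP_R) = 266.15 × (1 + 1/6.68) = 306 K.

T_H ≈ 306 K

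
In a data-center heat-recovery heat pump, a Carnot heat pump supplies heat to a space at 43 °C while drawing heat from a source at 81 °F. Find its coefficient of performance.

T_H = 43 °C → 43 + 273.15 = 316.15 K.
T_C = 81 °F → (81 − 32) × 5/9 = 27.22 °C = 300.37 K.
Reversible heating COP: COP_HP = T_H/(T_H − T_C) = 316.15/(316.15 − 300.37) = 20.04.

COP_HP ≈ 20.04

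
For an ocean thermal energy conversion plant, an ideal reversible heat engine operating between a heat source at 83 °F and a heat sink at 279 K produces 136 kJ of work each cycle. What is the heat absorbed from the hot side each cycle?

T_H = 83 °F → (83 − 32) × 5/9 = 28.33 °C = 301.48 K.
The Carnot efficiency is η = 1 − T_C/T_H = 1 − 279.00/301.48 = 0.0746.
Q_H = W/η = 136/0.0746 = 1820 kJ.

Q_H ≈ 1820 kJ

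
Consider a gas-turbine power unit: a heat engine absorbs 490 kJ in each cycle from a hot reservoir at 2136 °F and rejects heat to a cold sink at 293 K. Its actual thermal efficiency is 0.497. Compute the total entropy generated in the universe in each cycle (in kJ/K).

T_H = 2136 °F → (2136 − 32) × 5/9 = 1168.89 °C = 1442.04 K.
W = η·Q_H = 0.497 × 490 = 243.5 kJ, so Q_C = Q_H − W = 246.5 kJ.
Reservoir entropy changes: ΔS_H = −Q_H/T_H = −490/1442.04 = -0.3398 kJ/K and ΔS_C = +Q_C/T_C = 246.5/293.00 = 0.8412 kJ/K.
ΔS_univ = −Q_H/T_H + Q_C/T_C = 0.501 kJ/K (> 0, since η = 0.497 < η_Carnot = 0.797).

ΔS_univ ≈ 0.501 kJ/K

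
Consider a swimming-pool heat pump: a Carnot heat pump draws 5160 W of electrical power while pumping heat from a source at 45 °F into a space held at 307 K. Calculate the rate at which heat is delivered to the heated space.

Q̇_H ≈ 59500 W

T_C = 45 °F → (45 − 32) × 5/9 = 7.22 °C = 280.37 K.
For a reversible heat pump, COP_HP = T_H/(T_H − T_C) = 307.00/26.63 = 11.5293.
Q_H = COP_HP · W = 11.5293 × 5160 = 59500 W.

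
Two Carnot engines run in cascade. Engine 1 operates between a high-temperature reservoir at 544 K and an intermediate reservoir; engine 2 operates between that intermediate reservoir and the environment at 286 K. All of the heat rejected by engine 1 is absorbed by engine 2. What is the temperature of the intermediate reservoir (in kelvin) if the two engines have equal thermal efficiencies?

T_m ≈ 394 K

Equal efficiencies require 1 − T_m/T_H = 1 − T_C/T_m, i.e. T_m/T_H = T_C/T_m, so T_m = √(T_H·T_C) = √(544.00 × 286.00) = 394 K.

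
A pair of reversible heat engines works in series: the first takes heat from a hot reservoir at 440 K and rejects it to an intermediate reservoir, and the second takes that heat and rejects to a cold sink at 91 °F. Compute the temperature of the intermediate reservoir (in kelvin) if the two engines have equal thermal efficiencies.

T_C = 91 °F → (91 − 32) × 5/9 = 32.78 °C = 305.93 K.
Equal efficiencies require 1 − T_m/T_H = 1 − T_C/T_m, i.e. T_m/T_H = T_C/T_m, so T_m = √(T_H·T_C) = √(440.00 × 305.93) = 367 K.

T_m ≈ 367 K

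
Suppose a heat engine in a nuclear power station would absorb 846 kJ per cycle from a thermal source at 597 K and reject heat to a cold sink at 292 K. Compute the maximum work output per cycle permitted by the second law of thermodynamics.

The upper bound on efficiency is η_max = 1 − T_C/T_H = 1 − 292.00/597.00 = 0.5109.
W_max = η_max · Q_H = 0.5109 × 846 = 432 kJ.

W_max ≈ 432 kJ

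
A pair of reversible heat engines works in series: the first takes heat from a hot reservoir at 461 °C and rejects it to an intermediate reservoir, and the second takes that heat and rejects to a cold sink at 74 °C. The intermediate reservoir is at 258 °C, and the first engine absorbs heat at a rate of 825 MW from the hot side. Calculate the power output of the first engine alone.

T_H = 461 °C → 461 + 273.15 = 734.15 K.
T_C = 74 °C → 74 + 273.15 = 347.15 K.
T_m = 258 °C → 258 + 273.15 = 531.15 K.
First-stage efficiency η₁ = 1 − T_m/T_H = 1 − 531.15/734.15 = 0.2765.
W₁ = η₁·Q_H = 0.2765 × 825 = 228 MW.

Ẇ₁ ≈ 228 MW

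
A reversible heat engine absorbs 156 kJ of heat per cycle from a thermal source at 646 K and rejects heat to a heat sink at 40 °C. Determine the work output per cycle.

T_C = 40 °C → 40 + 273.15 = 313.15 K.
η_rev = 1 − T_C/T_H = 1 − 313.15/646.00 = 0.5152.
W = η·Q_H = 0.5152 × 156 = 80.4 kJ.

W ≈ 80.4 kJ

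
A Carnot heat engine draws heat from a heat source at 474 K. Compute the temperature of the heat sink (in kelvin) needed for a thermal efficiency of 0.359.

T_C ≈ 304 K

From η = 1 − T_C/T_H, T_C = T_H·(1 − η) = 474.00 × (1 − 0.359) = 304 K.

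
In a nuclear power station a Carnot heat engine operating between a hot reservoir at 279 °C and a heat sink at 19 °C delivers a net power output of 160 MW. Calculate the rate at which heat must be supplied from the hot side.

T_H = 279 °C → 279 + 273.15 = 552.15 K.
T_C = 19 °C → 19 + 273.15 = 292.15 K.
Carnot efficiency: η = 1 − T_C/T_H = 1 − 292.15/552.15 = 0.4709.
Q_H = W/η = 160/0.4709 = 340 MW.

Q̇_H ≈ 340 MW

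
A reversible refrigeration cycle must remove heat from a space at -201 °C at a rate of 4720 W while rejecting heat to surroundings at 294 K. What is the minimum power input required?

Ẇ_in ≈ 14500 W

T_C = -201 °C → -201 + 273.15 = 72.15 K.
The reversible coefficient of performance is COP_R = T_C/(T_H − T_C) = 72.15/221.85 = 0.3252.
W = Q_C/COP_R = 4720/0.3252 = 14500 W.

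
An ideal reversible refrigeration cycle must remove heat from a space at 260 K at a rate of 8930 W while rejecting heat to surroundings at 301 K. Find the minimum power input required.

The reversible coefficient of performance is COP_R = T_C/(T_H − T_C) = 260.00/41.00 = 6.3415.
W = Q_C/COP_R = 8930/6.3415 = 1408 W.

Ẇ_in ≈ 1408 W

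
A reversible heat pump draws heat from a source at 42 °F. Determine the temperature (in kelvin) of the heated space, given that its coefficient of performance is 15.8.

T_H ≈ 298 K

T_C = 42 °F → (42 − 32) × 5/9 = 5.56 °C = 278.71 K.
COP_HP = T_H/(T_H − T_C) ⇒ T_H = T_C·COP_HP/(COP_HP − 1) = 278.71 × 15.8/(15.8 − 1) = 298 K.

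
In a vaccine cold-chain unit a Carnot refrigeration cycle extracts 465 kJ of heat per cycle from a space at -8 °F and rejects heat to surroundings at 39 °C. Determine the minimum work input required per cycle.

W_in ≈ 113 kJ

T_H = 39 °C → 39 + 273.15 = 312.15 K.
T_C = -8 °F → (-8 − 32) × 5/9 = -22.22 °C = 250.93 K.
The reversible coefficient of performance is COP_R = T_C/(T_H − T_C) = 250.93/61.22 = 4.0986.
W = Q_C/COP_R = 465/4.0986 = 113 kJ.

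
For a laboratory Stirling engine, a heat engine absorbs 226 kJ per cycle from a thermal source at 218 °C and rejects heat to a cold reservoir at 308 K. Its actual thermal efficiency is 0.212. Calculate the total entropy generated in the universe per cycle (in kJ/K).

T_H = 218 °C → 218 + 273.15 = 491.15 K.
W = η·Q_H = 0.212 × 226 = 47.91 kJ, so Q_C = Q_H − W = 178.1 kJ.
Entropy balance on the reservoirs: −Q_H/T_H = -0.4601 kJ/K, +Q_C/T_C = 0.5782 kJ/K.
ΔS_univ = −Q_H/T_H + Q_C/T_C = 0.118 kJ/K (> 0, since η = 0.212 < η_Carnot = 0.373).

ΔS_univ ≈ 0.118 kJ/K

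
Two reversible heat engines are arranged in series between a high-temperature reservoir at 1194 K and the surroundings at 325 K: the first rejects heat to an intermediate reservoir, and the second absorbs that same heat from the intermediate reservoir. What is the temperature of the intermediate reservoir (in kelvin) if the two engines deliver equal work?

For reversible stages Q_m = Q_H·(T_m/T_H). Setting W₁ = Q_H(1 − T_m/T_H) equal to W₂ = Q_m(1 − T_C/T_m) = Q_H·(T_m − T_C)/T_H gives T_H − T_m = T_m − T_C, so T_m = (T_H + T_C)/2 = (1194.00 + 325.00)/2 = 760 K.

T_m ≈ 760 K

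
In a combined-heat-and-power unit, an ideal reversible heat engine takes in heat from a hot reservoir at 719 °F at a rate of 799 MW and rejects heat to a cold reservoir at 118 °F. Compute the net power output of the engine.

Ẇ ≈ 407 MW

T_H = 719 °F → (719 − 32) × 5/9 = 381.67 °C = 654.82 K.
T_C = 118 °F → (118 − 32) × 5/9 = 47.78 °C = 320.93 K.
Carnot efficiency: η = 1 − T_C/T_H = 1 − 320.93/654.82 = 0.5099.
W = η·Q_H = 0.5099 × 799 = 407 MW.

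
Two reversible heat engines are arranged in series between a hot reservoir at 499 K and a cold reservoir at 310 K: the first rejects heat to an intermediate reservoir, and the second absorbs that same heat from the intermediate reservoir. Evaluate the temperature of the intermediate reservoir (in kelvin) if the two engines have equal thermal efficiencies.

T_m ≈ 393 K

Equal efficiencies require 1 − T_m/T_H = 1 − T_C/T_m, i.e. T_m/T_H = T_C/T_m, so T_m = √(T_H·T_C) = √(499.00 × 310.00) = 393 K.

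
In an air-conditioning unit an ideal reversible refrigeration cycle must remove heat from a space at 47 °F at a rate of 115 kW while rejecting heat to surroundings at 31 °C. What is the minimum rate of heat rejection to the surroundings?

Q̇_H ≈ 124 kW

T_H = 31 °C → 31 + 273.15 = 304.15 K.
T_C = 47 °F → (47 − 32) × 5/9 = 8.33 °C = 281.48 K.
For a reversible cycle Q_H/Q_C = T_H/T_C, so Q_H = Q_C·T_H/T_C = 115 × 304.15/281.48 = 124 kW.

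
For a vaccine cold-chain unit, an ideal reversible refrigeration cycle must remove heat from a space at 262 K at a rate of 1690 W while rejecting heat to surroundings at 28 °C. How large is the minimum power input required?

T_H = 28 °C → 28 + 273.15 = 301.15 K.
COP_R = T_C/(T_H − T_C) = 262.00/39.15 = 6.6922.
W = Q_C/COP_R = 1690/6.6922 = 253 W.

Ẇ_in ≈ 253 W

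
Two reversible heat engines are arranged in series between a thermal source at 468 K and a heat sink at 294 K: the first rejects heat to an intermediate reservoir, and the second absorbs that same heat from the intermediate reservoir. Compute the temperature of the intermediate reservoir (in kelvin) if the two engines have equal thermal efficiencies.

T_m ≈ 371 K

Equal efficiencies require 1 − T_m/T_H = 1 − T_C/T_m, i.e. T_m/T_H = T_C/T_m, so T_m = √(T_H·T_C) = √(468.00 × 294.00) = 371 K.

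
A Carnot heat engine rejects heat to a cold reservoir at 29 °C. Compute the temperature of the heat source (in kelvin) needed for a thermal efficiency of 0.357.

T_H ≈ 470 K

T_C = 29 °C → 29 + 273.15 = 302.15 K.
From η = 1 − T_C/T_H, solving for T_H gives T_H = T_C/(1 − η) = 302.15/(1 − 0.357) = 470 K.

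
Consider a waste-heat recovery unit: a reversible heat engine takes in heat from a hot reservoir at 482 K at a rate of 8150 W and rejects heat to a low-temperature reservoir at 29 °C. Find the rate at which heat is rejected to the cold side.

T_C = 29 °C → 29 + 273.15 = 302.15 K.
Carnot efficiency: η = 1 − T_C/T_H = 1 − 302.15/482.00 = 0.3731.
For a reversible cycle Q_C/Q_H = T_C/T_H, so Q_C = 8150 × 302.15/482.00 = 5110 W.

Q̇_C ≈ 5110 W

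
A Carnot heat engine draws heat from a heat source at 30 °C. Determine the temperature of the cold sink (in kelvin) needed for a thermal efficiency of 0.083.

T_C ≈ 278 K

T_H = 30 °C → 30 + 273.15 = 303.15 K.
From η = 1 − T_C/T_H, T_C = T_H·(1 − η) = 303.15 × (1 − 0.083) = 278 K.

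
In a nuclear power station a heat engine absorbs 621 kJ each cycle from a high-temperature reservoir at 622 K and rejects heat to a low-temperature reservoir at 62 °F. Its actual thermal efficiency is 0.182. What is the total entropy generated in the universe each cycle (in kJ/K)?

T_C = 62 °F → (62 − 32) × 5/9 = 16.67 °C = 289.82 K.
W = η·Q_H = 0.182 × 621 = 113.0 kJ, so Q_C = Q_H − W = 508.0 kJ.
The hot reservoir loses entropy Q_H/T_H = 621/622.00 = 0.9984 kJ/K; the cold reservoir gains Q_C/T_C = 508.0/289.82 = 1.753 kJ/K.
ΔS_univ = −Q_H/T_H + Q_C/T_C = 0.754 kJ/K (> 0, since η = 0.182 < η_Carnot = 0.534).

ΔS_univ ≈ 0.754 kJ/K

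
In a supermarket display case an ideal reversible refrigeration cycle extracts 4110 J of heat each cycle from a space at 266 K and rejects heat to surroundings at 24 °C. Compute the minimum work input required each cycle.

T_H = 24 °C → 24 + 273.15 = 297.15 K.
COP_R = T_C/(T_H − T_C) = 266.00/31.15 = 8.5393.
W = Q_C/COP_R = 4110/8.5393 = 481 J.

W_in ≈ 481 J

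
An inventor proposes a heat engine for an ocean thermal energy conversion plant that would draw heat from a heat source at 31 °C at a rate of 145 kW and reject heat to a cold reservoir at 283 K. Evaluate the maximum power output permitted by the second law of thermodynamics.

Ẇ_max ≈ 10.08 kW

T_H = 31 °C → 31 + 273.15 = 304.15 K.
The upper bound on efficiency is η_max = 1 − T_C/T_H = 1 − 283.00/304.15 = 0.0695.
W_max = η_max · Q_H = 0.0695 × 145 = 10.08 kW.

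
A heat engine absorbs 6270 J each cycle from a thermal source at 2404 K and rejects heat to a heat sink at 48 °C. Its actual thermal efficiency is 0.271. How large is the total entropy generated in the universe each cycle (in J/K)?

ΔS_univ ≈ 11.6 J/K

T_C = 48 °C → 48 + 273.15 = 321.15 K.
W = η·Q_H = 0.271 × 6270 = 1699 J, so Q_C = Q_H − W = 4571 J.
Reservoir entropy changes: ΔS_H = −Q_H/T_H = −6270/2404.00 = -2.608 J/K and ΔS_C = +Q_C/T_C = 4571/321.15 = 14.23 J/K.
ΔS_univ = −Q_H/T_H + Q_C/T_C = 11.6 J/K (> 0, since η = 0.271 < η_Carnot = 0.866).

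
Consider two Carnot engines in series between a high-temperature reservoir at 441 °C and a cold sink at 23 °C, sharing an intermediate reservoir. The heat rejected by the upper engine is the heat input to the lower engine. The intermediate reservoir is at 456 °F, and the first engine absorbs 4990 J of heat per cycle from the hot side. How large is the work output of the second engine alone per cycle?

T_H = 441 °C → 441 + 273.15 = 714.15 K.
T_C = 23 °C → 23 + 273.15 = 296.15 K.
T_m = 456 °F → (456 − 32) × 5/9 = 235.56 °C = 508.71 K.
Heat entering the second stage: Q_m = Q_H·(T_m/T_H) = 4990 × 508.71/714.15 = 3550 J.
Second-stage efficiency η₂ = 1 − T_C/T_m = 1 − 296.15/508.71 = 0.4178, so W₂ = η₂·Q_m = 1490 J.

W₂ ≈ 1490 J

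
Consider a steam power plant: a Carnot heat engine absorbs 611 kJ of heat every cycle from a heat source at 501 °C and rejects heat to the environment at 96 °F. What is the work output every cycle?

T_H = 501 °C → 501 + 273.15 = 774.15 K.
T_C = 96 °F → (96 − 32) × 5/9 = 35.56 °C = 308.71 K.
The Carnot efficiency is η = 1 − T_C/T_H = 1 − 308.71/774.15 = 0.6012.
W = η·Q_H = 0.6012 × 611 = 367 kJ.

W ≈ 367 kJ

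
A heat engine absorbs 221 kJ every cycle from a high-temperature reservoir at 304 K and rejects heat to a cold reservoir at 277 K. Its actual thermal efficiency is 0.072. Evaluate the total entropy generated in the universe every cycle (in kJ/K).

W = η·Q_H = 0.072 × 221 = 15.91 kJ, so Q_C = Q_H − W = 205.1 kJ.
Entropy balance on the reservoirs: −Q_H/T_H = -0.7270 kJ/K, +Q_C/T_C = 0.7404 kJ/K.
ΔS_univ = −Q_H/T_H + Q_C/T_C = 0.01342 kJ/K (> 0, since η = 0.072 < η_Carnot = 0.089).

ΔS_univ ≈ 0.01342 kJ/K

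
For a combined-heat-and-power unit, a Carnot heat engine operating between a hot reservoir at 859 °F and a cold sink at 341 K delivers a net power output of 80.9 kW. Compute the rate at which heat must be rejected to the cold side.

T_H = 859 °F → (859 − 32) × 5/9 = 459.44 °C = 732.59 K.
For a reversible engine, η = 1 − T_C/T_H = 1 − 341.00/732.59 = 0.5345.
Since Q_C/Q_H = T_C/T_H and Q_H = W/η, Q_C = W·T_C/(T_H − T_C) = 80.9 × 341.00/391.59 = 70.4 kW.

Q̇_C ≈ 70.4 kW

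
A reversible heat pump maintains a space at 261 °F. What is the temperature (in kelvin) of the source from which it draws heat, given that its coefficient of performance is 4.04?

T_C ≈ 301 K

T_H = 261 °F → (261 − 32) × 5/9 = 127.22 °C = 400.37 K.
COP_HP = T_H/(T_H − T_C) ⇒ T_C = T_H·(COP_HP − 1)/COP_HP = 400.37 × (4.04 − 1)/4.04 = 301 K.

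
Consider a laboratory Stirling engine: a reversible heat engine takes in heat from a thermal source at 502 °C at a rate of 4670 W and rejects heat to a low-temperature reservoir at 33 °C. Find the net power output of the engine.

Ẇ ≈ 2830 W

T_H = 502 °C → 502 + 273.15 = 775.15 K.
T_C = 33 °C → 33 + 273.15 = 306.15 K.
Since the cycle is reversible, η = 1 − T_C/T_H = 1 − 306.15/775.15 = 0.6050.
W = η·Q_H = 0.6050 × 4670 = 2830 W.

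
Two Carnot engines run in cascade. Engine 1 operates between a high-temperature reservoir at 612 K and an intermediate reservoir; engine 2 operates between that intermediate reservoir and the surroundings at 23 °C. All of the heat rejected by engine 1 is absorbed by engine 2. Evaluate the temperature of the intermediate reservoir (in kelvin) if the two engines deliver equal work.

T_C = 23 °C → 23 + 273.15 = 296.15 K.
For reversible stages Q_m = Q_H·(T_m/T_H). Setting W₁ = Q_H(1 − T_m/T_H) equal to W₂ = Q_m(1 − T_C/T_m) = Q_H·(T_m − T_C)/T_H gives T_H − T_m = T_m − T_C, so T_m = (T_H + T_C)/2 = (612.00 + 296.15)/2 = 454.1 K.

T_m ≈ 454.1 K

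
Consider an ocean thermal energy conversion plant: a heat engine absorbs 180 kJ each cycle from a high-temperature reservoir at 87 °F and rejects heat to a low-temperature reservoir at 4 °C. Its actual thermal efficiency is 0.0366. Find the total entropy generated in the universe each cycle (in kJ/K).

ΔS_univ ≈ 0.03302 kJ/K

T_H = 87 °F → (87 − 32) × 5/9 = 30.56 °C = 303.71 K.
T_C = 4 °C → 4 + 273.15 = 277.15 K.
W = η·Q_H = 0.0366 × 180 = 6.588 kJ, so Q_C = Q_H − W = 173.4 kJ.
Reservoir entropy changes: ΔS_H = −Q_H/T_H = −180/303.71 = -0.5927 kJ/K and ΔS_C = +Q_C/T_C = 173.4/277.15 = 0.6257 kJ/K.
ΔS_univ = −Q_H/T_H + Q_C/T_C = 0.03302 kJ/K (> 0, since η = 0.0366 < η_Carnot = 0.087).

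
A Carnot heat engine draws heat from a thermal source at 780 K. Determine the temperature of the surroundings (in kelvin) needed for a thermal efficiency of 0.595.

T_C ≈ 316 K

From η = 1 − T_C/T_H, T_C = T_H·(1 − η) = 780.00 × (1 − 0.595) = 316 K.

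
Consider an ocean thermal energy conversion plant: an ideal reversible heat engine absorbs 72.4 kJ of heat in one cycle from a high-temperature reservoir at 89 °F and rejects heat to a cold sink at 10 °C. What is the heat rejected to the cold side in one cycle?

Q_C ≈ 67.3 kJ

T_H = 89 °F → (89 − 32) × 5/9 = 31.67 °C = 304.82 K.
T_C = 10 °C → 10 + 273.15 = 283.15 K.
For a reversible engine, η = 1 − T_C/T_H = 1 − 283.15/304.82 = 0.0711.
For a reversible cycle Q_C/Q_H = T_C/T_H, so Q_C = 72.4 × 283.15/304.82 = 67.3 kJ.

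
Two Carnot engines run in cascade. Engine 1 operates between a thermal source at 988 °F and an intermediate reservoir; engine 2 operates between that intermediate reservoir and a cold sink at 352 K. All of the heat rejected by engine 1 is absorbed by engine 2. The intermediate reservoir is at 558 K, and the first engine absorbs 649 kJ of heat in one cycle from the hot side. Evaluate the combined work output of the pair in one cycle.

W_total ≈ 365 kJ

T_H = 988 °F → (988 − 32) × 5/9 = 531.11 °C = 804.26 K.
Two reversible stages in series are equivalent to a single Carnot engine between T_H and T_C, so η_total = 1 − T_C/T_H = 1 − 352.00/804.26 = 0.5623.
W_total = η_total · Q_H = 0.5623 × 649 = 365 kJ.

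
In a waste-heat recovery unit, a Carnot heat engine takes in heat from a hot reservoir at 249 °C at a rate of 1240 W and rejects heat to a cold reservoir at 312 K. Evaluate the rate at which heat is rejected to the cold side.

Q̇_C ≈ 741 W

T_H = 249 °C → 249 + 273.15 = 522.15 K.
η_rev = 1 − T_C/T_H = 1 − 312.00/522.15 = 0.4025.
For a reversible cycle Q_C/Q_H = T_C/T_H, so Q_C = 1240 × 312.00/522.15 = 741 W.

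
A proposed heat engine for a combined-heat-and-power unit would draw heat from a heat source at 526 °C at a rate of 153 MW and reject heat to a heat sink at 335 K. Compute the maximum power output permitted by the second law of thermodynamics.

Ẇ_max ≈ 88.9 MW

T_H = 526 °C → 526 + 273.15 = 799.15 K.
By the Carnot theorem, η_max = 1 − T_C/T_H = 1 − 335.00/799.15 = 0.5808.
W_max = η_max · Q_H = 0.5808 × 153 = 88.9 MW.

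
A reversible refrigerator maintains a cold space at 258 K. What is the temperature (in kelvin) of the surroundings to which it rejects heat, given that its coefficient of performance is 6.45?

T_H ≈ 298.0 K

COP_R = T_C/(T_H − T_C) ⇒ T_H = T_C·(1 + 1/COP_R) = 258.00 × (1 + 1/6.45) = 298.0 K.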